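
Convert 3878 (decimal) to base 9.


Divide by 9 repeatedly:
3878 ÷ 9 = 430 remainder 8
430 ÷ 9 = 47 remainder 7
47 ÷ 9 = 5 remainder 2
5 ÷ 9 = 0 remainder 5
Reading remainders bottom-up:
= 5278


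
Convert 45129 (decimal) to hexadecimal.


Divide by 16 repeatedly:
45129 ÷ 16 = 2820 remainder 9 (9)
2820 ÷ 16 = 176 remainder 4 (4)
176 ÷ 16 = 11 remainder 0 (0)
11 ÷ 16 = 0 remainder 11 (B)
Reading remainders bottom-up:
= 0xB049


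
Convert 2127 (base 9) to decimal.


Positional values (base 9):
  7 × 9^0 = 7 × 1 = 7
  2 × 9^1 = 2 × 9 = 18
  1 × 9^2 = 1 × 81 = 81
  2 × 9^3 = 2 × 729 = 1458
Sum = 7 + 18 + 81 + 1458
= 1564


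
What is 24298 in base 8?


Divide by 8 repeatedly:
24298 ÷ 8 = 3037 remainder 2
3037 ÷ 8 = 379 remainder 5
379 ÷ 8 = 47 remainder 3
47 ÷ 8 = 5 remainder 7
5 ÷ 8 = 0 remainder 5
Reading remainders bottom-up:
= 0o57352


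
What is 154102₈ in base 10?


Positional values:
Position 0: 2 × 8^0 = 2
Position 1: 0 × 8^1 = 0
Position 2: 1 × 8^2 = 64
Position 3: 4 × 8^3 = 2048
Position 4: 5 × 8^4 = 20480
Position 5: 1 × 8^5 = 32768
Sum = 2 + 0 + 64 + 2048 + 20480 + 32768
= 55362


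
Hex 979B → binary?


Each hex digit → 4 binary bits:
  9 = 1001
  7 = 0111
  9 = 1001
  B = 1011
Concatenate: 1001 0111 1001 1011
= 1001011110011011


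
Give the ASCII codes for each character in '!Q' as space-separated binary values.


String: '!Q'  (2 characters)
Per-character ASCII lookup:
  '!': special character: '!' = 33 → 100001
  'Q': uppercase starts at 65: 'Q' = 65 + 16 = 81 → 1010001
= 100001 1010001


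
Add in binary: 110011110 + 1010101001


Align and add column by column (LSB to MSB, carry propagating):
  00110011110
+ 01010101001
  -----------
  col 0: 0 + 1 + 0 (carry in) = 1 → bit 1, carry out 0
  col 1: 1 + 0 + 0 (carry in) = 1 → bit 1, carry out 0
  col 2: 1 + 0 + 0 (carry in) = 1 → bit 1, carry out 0
  col 3: 1 + 1 + 0 (carry in) = 2 → bit 0, carry out 1
  col 4: 1 + 0 + 1 (carry in) = 2 → bit 0, carry out 1
  col 5: 0 + 1 + 1 (carry in) = 2 → bit 0, carry out 1
  col 6: 0 + 0 + 1 (carry in) = 1 → bit 1, carry out 0
  col 7: 1 + 1 + 0 (carry in) = 2 → bit 0, carry out 1
  col 8: 1 + 0 + 1 (carry in) = 2 → bit 0, carry out 1
  col 9: 0 + 1 + 1 (carry in) = 2 → bit 0, carry out 1
  col 10: 0 + 0 + 1 (carry in) = 1 → bit 1, carry out 0
Reading bits MSB→LSB: 10001000111
Strip leading zeros: 10001000111
= 10001000111


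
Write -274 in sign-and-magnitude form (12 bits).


Sign bit: 1 (negative)
Magnitude: 274 = 00100010010
= 100100010010


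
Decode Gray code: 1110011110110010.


Gray code: 1110011110110010
MSB stays the same: 1
Each subsequent bit = prev_binary XOR current_gray:
  B[1] = 1 XOR 1 = 0
  B[2] = 0 XOR 1 = 1
  B[3] = 1 XOR 0 = 1
  B[4] = 1 XOR 0 = 1
  B[5] = 1 XOR 1 = 0
  B[6] = 0 XOR 1 = 1
  B[7] = 1 XOR 1 = 0
  B[8] = 0 XOR 1 = 1
  B[9] = 1 XOR 0 = 1
  B[10] = 1 XOR 1 = 0
  B[11] = 0 XOR 1 = 1
  B[12] = 1 XOR 0 = 1
  B[13] = 1 XOR 0 = 1
  B[14] = 1 XOR 1 = 0
  B[15] = 0 XOR 0 = 0
= 1011101011011100 (47836 decimal)


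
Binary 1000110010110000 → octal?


Group into 3-bit groups: 001000110010110000
  001 = 1
  000 = 0
  110 = 6
  010 = 2
  110 = 6
  000 = 0
= 0o106260


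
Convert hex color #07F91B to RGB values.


Hex: #07F91B
R = 07₁₆ = 7
G = F9₁₆ = 249
B = 1B₁₆ = 27
= RGB(7, 249, 27)


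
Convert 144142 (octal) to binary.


Each octal digit → 3 binary bits:
  1 = 001
  4 = 100
  4 = 100
  1 = 001
  4 = 100
  2 = 010
Concatenate: 001 100 100 001 100 010
= 001100100001100010


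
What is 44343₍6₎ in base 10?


Positional values (base 6):
  3 × 6^0 = 3 × 1 = 3
  4 × 6^1 = 4 × 6 = 24
  3 × 6^2 = 3 × 36 = 108
  4 × 6^3 = 4 × 216 = 864
  4 × 6^4 = 4 × 1296 = 5184
Sum = 3 + 24 + 108 + 864 + 5184
= 6183


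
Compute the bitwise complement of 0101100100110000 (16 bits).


Original: 0101100100110000
Invert all bits:
  bit 0: 0 → 1
  bit 1: 1 → 0
  bit 2: 0 → 1
  bit 3: 1 → 0
  bit 4: 1 → 0
  bit 5: 0 → 1
  bit 6: 0 → 1
  bit 7: 1 → 0
  bit 8: 0 → 1
  bit 9: 0 → 1
  bit 10: 1 → 0
  bit 11: 1 → 0
  bit 12: 0 → 1
  bit 13: 0 → 1
  bit 14: 0 → 1
  bit 15: 0 → 1
= 1010011011001111


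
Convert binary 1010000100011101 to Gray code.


Binary: 1010000100011101
Gray code: G = B XOR (B >> 1)
B >> 1 = 0101000010001110
1010000100011101 XOR 0101000010001110:
  1 XOR 0 = 1
  0 XOR 1 = 1
  1 XOR 0 = 1
  0 XOR 1 = 1
  0 XOR 0 = 0
  0 XOR 0 = 0
  0 XOR 0 = 0
  1 XOR 0 = 1
  0 XOR 1 = 1
  0 XOR 0 = 0
  0 XOR 0 = 0
  1 XOR 0 = 1
  1 XOR 1 = 0
  1 XOR 1 = 0
  0 XOR 1 = 1
  1 XOR 0 = 1
= 1111000110010011


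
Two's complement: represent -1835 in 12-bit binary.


Original: 011100101011
Step 1 - Invert all bits: 100011010100
Step 2 - Add 1: 100011010100 + 1
= 100011010101 (represents -1835)


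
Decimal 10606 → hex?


Divide by 16 repeatedly:
10606 ÷ 16 = 662 remainder 14 (E)
662 ÷ 16 = 41 remainder 6 (6)
41 ÷ 16 = 2 remainder 9 (9)
2 ÷ 16 = 0 remainder 2 (2)
Reading remainders bottom-up:
= 0x296E


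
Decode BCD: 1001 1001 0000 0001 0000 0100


Each 4-bit group → digit:
  1001 → 9
  1001 → 9
  0000 → 0
  0001 → 1
  0000 → 0
  0100 → 4
= 990104


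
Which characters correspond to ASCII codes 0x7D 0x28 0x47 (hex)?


Codes (hex): 0x7D 0x28 0x47
Per-code ASCII lookup:
  0x7D = 125  (special character) → '}'
  0x28 = 40  (special character) → '('
  0x47 = 71  (range 65-90: uppercase, 71 - 65 = 6) → 'G'
= '}(G'


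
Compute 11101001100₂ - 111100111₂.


Align and subtract column by column (LSB to MSB, borrowing when needed):
  11101001100
- 00111100111
  -----------
  col 0: (0 - 0 borrow-in) - 1 → borrow from next column: (0+2) - 1 = 1, borrow out 1
  col 1: (0 - 1 borrow-in) - 1 → borrow from next column: (-1+2) - 1 = 0, borrow out 1
  col 2: (1 - 1 borrow-in) - 1 → borrow from next column: (0+2) - 1 = 1, borrow out 1
  col 3: (1 - 1 borrow-in) - 0 → 0 - 0 = 0, borrow out 0
  col 4: (0 - 0 borrow-in) - 0 → 0 - 0 = 0, borrow out 0
  col 5: (0 - 0 borrow-in) - 1 → borrow from next column: (0+2) - 1 = 1, borrow out 1
  col 6: (1 - 1 borrow-in) - 1 → borrow from next column: (0+2) - 1 = 1, borrow out 1
  col 7: (0 - 1 borrow-in) - 1 → borrow from next column: (-1+2) - 1 = 0, borrow out 1
  col 8: (1 - 1 borrow-in) - 1 → borrow from next column: (0+2) - 1 = 1, borrow out 1
  col 9: (1 - 1 borrow-in) - 0 → 0 - 0 = 0, borrow out 0
  col 10: (1 - 0 borrow-in) - 0 → 1 - 0 = 1, borrow out 0
Reading bits MSB→LSB: 10101100101
Strip leading zeros: 10101100101
= 10101100101


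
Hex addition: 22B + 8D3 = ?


Align and add column by column (LSB to MSB, each column mod 16 with carry):
  022B
+ 08D3
  ----
  col 0: B(11) + 3(3) + 0 (carry in) = 14 → E(14), carry out 0
  col 1: 2(2) + D(13) + 0 (carry in) = 15 → F(15), carry out 0
  col 2: 2(2) + 8(8) + 0 (carry in) = 10 → A(10), carry out 0
  col 3: 0(0) + 0(0) + 0 (carry in) = 0 → 0(0), carry out 0
Reading digits MSB→LSB: 0AFE
Strip leading zeros: AFE
= 0xAFE


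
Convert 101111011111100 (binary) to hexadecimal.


Group into 4-bit nibbles: 0101111011111100
  0101 = 5
  1110 = E
  1111 = F
  1100 = C
= 0x5EFC


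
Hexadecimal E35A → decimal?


Positional values:
Position 0: A × 16^0 = 10 × 1 = 10
Position 1: 5 × 16^1 = 5 × 16 = 80
Position 2: 3 × 16^2 = 3 × 256 = 768
Position 3: E × 16^3 = 14 × 4096 = 57344
Sum = 10 + 80 + 768 + 57344
= 58202


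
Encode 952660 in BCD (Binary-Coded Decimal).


Each digit → 4-bit binary:
  9 → 1001
  5 → 0101
  2 → 0010
  6 → 0110
  6 → 0110
  0 → 0000
= 1001 0101 0010 0110 0110 0000


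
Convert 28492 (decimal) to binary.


Divide by 2 repeatedly:
28492 ÷ 2 = 14246 remainder 0
14246 ÷ 2 = 7123 remainder 0
7123 ÷ 2 = 3561 remainder 1
3561 ÷ 2 = 1780 remainder 1
1780 ÷ 2 = 890 remainder 0
890 ÷ 2 = 445 remainder 0
445 ÷ 2 = 222 remainder 1
222 ÷ 2 = 111 remainder 0
111 ÷ 2 = 55 remainder 1
55 ÷ 2 = 27 remainder 1
27 ÷ 2 = 13 remainder 1
13 ÷ 2 = 6 remainder 1
6 ÷ 2 = 3 remainder 0
3 ÷ 2 = 1 remainder 1
1 ÷ 2 = 0 remainder 1
Reading remainders bottom-up:
= 110111101001100


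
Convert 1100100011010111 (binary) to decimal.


Positional values:
Bit 0: 1 × 2^0 = 1
Bit 1: 1 × 2^1 = 2
Bit 2: 1 × 2^2 = 4
Bit 4: 1 × 2^4 = 16
Bit 6: 1 × 2^6 = 64
Bit 7: 1 × 2^7 = 128
Bit 11: 1 × 2^11 = 2048
Bit 14: 1 × 2^14 = 16384
Bit 15: 1 × 2^15 = 32768
Sum = 1 + 2 + 4 + 16 + 64 + 128 + 2048 + 16384 + 32768
= 51415


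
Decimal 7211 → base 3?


Divide by 3 repeatedly:
7211 ÷ 3 = 2403 remainder 2
2403 ÷ 3 = 801 remainder 0
801 ÷ 3 = 267 remainder 0
267 ÷ 3 = 89 remainder 0
89 ÷ 3 = 29 remainder 2
29 ÷ 3 = 9 remainder 2
9 ÷ 3 = 3 remainder 0
3 ÷ 3 = 1 remainder 0
1 ÷ 3 = 0 remainder 1
Reading remainders bottom-up:
= 100220002


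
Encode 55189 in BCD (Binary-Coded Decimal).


Each digit → 4-bit binary:
  5 → 0101
  5 → 0101
  1 → 0001
  8 → 1000
  9 → 1001
= 0101 0101 0001 1000 1001


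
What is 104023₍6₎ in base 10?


Positional values (base 6):
  3 × 6^0 = 3 × 1 = 3
  2 × 6^1 = 2 × 6 = 12
  0 × 6^2 = 0 × 36 = 0
  4 × 6^3 = 4 × 216 = 864
  0 × 6^4 = 0 × 1296 = 0
  1 × 6^5 = 1 × 7776 = 7776
Sum = 3 + 12 + 0 + 864 + 0 + 7776
= 8655


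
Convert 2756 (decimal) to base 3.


Divide by 3 repeatedly:
2756 ÷ 3 = 918 remainder 2
918 ÷ 3 = 306 remainder 0
306 ÷ 3 = 102 remainder 0
102 ÷ 3 = 34 remainder 0
34 ÷ 3 = 11 remainder 1
11 ÷ 3 = 3 remainder 2
3 ÷ 3 = 1 remainder 0
1 ÷ 3 = 0 remainder 1
Reading remainders bottom-up:
= 10210002


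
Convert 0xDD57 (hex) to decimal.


Positional values:
Position 0: 7 × 16^0 = 7 × 1 = 7
Position 1: 5 × 16^1 = 5 × 16 = 80
Position 2: D × 16^2 = 13 × 256 = 3328
Position 3: D × 16^3 = 13 × 4096 = 53248
Sum = 7 + 80 + 3328 + 53248
= 56663


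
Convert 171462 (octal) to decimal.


Positional values:
Position 0: 2 × 8^0 = 2
Position 1: 6 × 8^1 = 48
Position 2: 4 × 8^2 = 256
Position 3: 1 × 8^3 = 512
Position 4: 7 × 8^4 = 28672
Position 5: 1 × 8^5 = 32768
Sum = 2 + 48 + 256 + 512 + 28672 + 32768
= 62258


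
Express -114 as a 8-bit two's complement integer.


Original: 01110010
Step 1 - Invert all bits: 10001101
Step 2 - Add 1: 10001101 + 1
= 10001110 (represents -114)


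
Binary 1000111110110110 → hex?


Group into 4-bit nibbles: 1000111110110110
  1000 = 8
  1111 = F
  1011 = B
  0110 = 6
= 0x8FB6


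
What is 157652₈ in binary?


Each octal digit → 3 binary bits:
  1 = 001
  5 = 101
  7 = 111
  6 = 110
  5 = 101
  2 = 010
Concatenate: 001 101 111 110 101 010
= 001101111110101010


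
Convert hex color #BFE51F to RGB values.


Hex: #BFE51F
R = BF₁₆ = 191
G = E5₁₆ = 229
B = 1F₁₆ = 31
= RGB(191, 229, 31)


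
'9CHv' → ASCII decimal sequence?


String: '9CHv'  (4 characters)
Per-character ASCII lookup:
  '9': digits start at 48: '9' = 48 + 9 = 57
  'C': uppercase starts at 65: 'C' = 65 + 2 = 67
  'H': uppercase starts at 65: 'H' = 65 + 7 = 72
  'v': lowercase starts at 97: 'v' = 97 + 21 = 118
= 57 67 72 118


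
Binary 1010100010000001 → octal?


Group into 3-bit groups: 001010100010000001
  001 = 1
  010 = 2
  100 = 4
  010 = 2
  000 = 0
  001 = 1
= 0o124201


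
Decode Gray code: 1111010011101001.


Gray code: 1111010011101001
MSB stays the same: 1
Each subsequent bit = prev_binary XOR current_gray:
  B[1] = 1 XOR 1 = 0
  B[2] = 0 XOR 1 = 1
  B[3] = 1 XOR 1 = 0
  B[4] = 0 XOR 0 = 0
  B[5] = 0 XOR 1 = 1
  B[6] = 1 XOR 0 = 1
  B[7] = 1 XOR 0 = 1
  B[8] = 1 XOR 1 = 0
  B[9] = 0 XOR 1 = 1
  B[10] = 1 XOR 1 = 0
  B[11] = 0 XOR 0 = 0
  B[12] = 0 XOR 1 = 1
  B[13] = 1 XOR 0 = 1
  B[14] = 1 XOR 0 = 1
  B[15] = 1 XOR 1 = 0
= 1010011101001110 (42830 decimal)


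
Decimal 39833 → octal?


Divide by 8 repeatedly:
39833 ÷ 8 = 4979 remainder 1
4979 ÷ 8 = 622 remainder 3
622 ÷ 8 = 77 remainder 6
77 ÷ 8 = 9 remainder 5
9 ÷ 8 = 1 remainder 1
1 ÷ 8 = 0 remainder 1
Reading remainders bottom-up:
= 0o115631


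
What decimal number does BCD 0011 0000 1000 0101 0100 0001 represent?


Each 4-bit group → digit:
  0011 → 3
  0000 → 0
  1000 → 8
  0101 → 5
  0100 → 4
  0001 → 1
= 308541


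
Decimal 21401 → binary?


Divide by 2 repeatedly:
21401 ÷ 2 = 10700 remainder 1
10700 ÷ 2 = 5350 remainder 0
5350 ÷ 2 = 2675 remainder 0
2675 ÷ 2 = 1337 remainder 1
1337 ÷ 2 = 668 remainder 1
668 ÷ 2 = 334 remainder 0
334 ÷ 2 = 167 remainder 0
167 ÷ 2 = 83 remainder 1
83 ÷ 2 = 41 remainder 1
41 ÷ 2 = 20 remainder 1
20 ÷ 2 = 10 remainder 0
10 ÷ 2 = 5 remainder 0
5 ÷ 2 = 2 remainder 1
2 ÷ 2 = 1 remainder 0
1 ÷ 2 = 0 remainder 1
Reading remainders bottom-up:
= 101001110011001


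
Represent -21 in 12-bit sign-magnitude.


Sign bit: 1 (negative)
Magnitude: 21 = 00000010101
= 100000010101


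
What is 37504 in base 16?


Divide by 16 repeatedly:
37504 ÷ 16 = 2344 remainder 0 (0)
2344 ÷ 16 = 146 remainder 8 (8)
146 ÷ 16 = 9 remainder 2 (2)
9 ÷ 16 = 0 remainder 9 (9)
Reading remainders bottom-up:
= 0x9280


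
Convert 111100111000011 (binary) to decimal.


Positional values:
Bit 0: 1 × 2^0 = 1
Bit 1: 1 × 2^1 = 2
Bit 6: 1 × 2^6 = 64
Bit 7: 1 × 2^7 = 128
Bit 8: 1 × 2^8 = 256
Bit 11: 1 × 2^11 = 2048
Bit 12: 1 × 2^12 = 4096
Bit 13: 1 × 2^13 = 8192
Bit 14: 1 × 2^14 = 16384
Sum = 1 + 2 + 64 + 128 + 256 + 2048 + 4096 + 8192 + 16384
= 31171


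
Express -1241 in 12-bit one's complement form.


Original: 010011011001
Invert all bits:
  bit 0: 0 → 1
  bit 1: 1 → 0
  bit 2: 0 → 1
  bit 3: 0 → 1
  bit 4: 1 → 0
  bit 5: 1 → 0
  bit 6: 0 → 1
  bit 7: 1 → 0
  bit 8: 1 → 0
  bit 9: 0 → 1
  bit 10: 0 → 1
  bit 11: 1 → 0
= 101100100110


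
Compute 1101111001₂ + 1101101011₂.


Align and add column by column (LSB to MSB, carry propagating):
  01101111001
+ 01101101011
  -----------
  col 0: 1 + 1 + 0 (carry in) = 2 → bit 0, carry out 1
  col 1: 0 + 1 + 1 (carry in) = 2 → bit 0, carry out 1
  col 2: 0 + 0 + 1 (carry in) = 1 → bit 1, carry out 0
  col 3: 1 + 1 + 0 (carry in) = 2 → bit 0, carry out 1
  col 4: 1 + 0 + 1 (carry in) = 2 → bit 0, carry out 1
  col 5: 1 + 1 + 1 (carry in) = 3 → bit 1, carry out 1
  col 6: 1 + 1 + 1 (carry in) = 3 → bit 1, carry out 1
  col 7: 0 + 0 + 1 (carry in) = 1 → bit 1, carry out 0
  col 8: 1 + 1 + 0 (carry in) = 2 → bit 0, carry out 1
  col 9: 1 + 1 + 1 (carry in) = 3 → bit 1, carry out 1
  col 10: 0 + 0 + 1 (carry in) = 1 → bit 1, carry out 0
Reading bits MSB→LSB: 11011100100
Strip leading zeros: 11011100100
= 11011100100


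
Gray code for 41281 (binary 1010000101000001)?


Binary: 1010000101000001
Gray code: G = B XOR (B >> 1)
B >> 1 = 0101000010100000
1010000101000001 XOR 0101000010100000:
  1 XOR 0 = 1
  0 XOR 1 = 1
  1 XOR 0 = 1
  0 XOR 1 = 1
  0 XOR 0 = 0
  0 XOR 0 = 0
  0 XOR 0 = 0
  1 XOR 0 = 1
  0 XOR 1 = 1
  1 XOR 0 = 1
  0 XOR 1 = 1
  0 XOR 0 = 0
  0 XOR 0 = 0
  0 XOR 0 = 0
  0 XOR 0 = 0
  1 XOR 0 = 1
= 1111000111100001


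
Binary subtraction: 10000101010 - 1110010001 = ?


Align and subtract column by column (LSB to MSB, borrowing when needed):
  10000101010
- 01110010001
  -----------
  col 0: (0 - 0 borrow-in) - 1 → borrow from next column: (0+2) - 1 = 1, borrow out 1
  col 1: (1 - 1 borrow-in) - 0 → 0 - 0 = 0, borrow out 0
  col 2: (0 - 0 borrow-in) - 0 → 0 - 0 = 0, borrow out 0
  col 3: (1 - 0 borrow-in) - 0 → 1 - 0 = 1, borrow out 0
  col 4: (0 - 0 borrow-in) - 1 → borrow from next column: (0+2) - 1 = 1, borrow out 1
  col 5: (1 - 1 borrow-in) - 0 → 0 - 0 = 0, borrow out 0
  col 6: (0 - 0 borrow-in) - 0 → 0 - 0 = 0, borrow out 0
  col 7: (0 - 0 borrow-in) - 1 → borrow from next column: (0+2) - 1 = 1, borrow out 1
  col 8: (0 - 1 borrow-in) - 1 → borrow from next column: (-1+2) - 1 = 0, borrow out 1
  col 9: (0 - 1 borrow-in) - 1 → borrow from next column: (-1+2) - 1 = 0, borrow out 1
  col 10: (1 - 1 borrow-in) - 0 → 0 - 0 = 0, borrow out 0
Reading bits MSB→LSB: 00010011001
Strip leading zeros: 10011001
= 10011001


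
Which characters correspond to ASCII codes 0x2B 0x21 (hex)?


Codes (hex): 0x2B 0x21
Per-code ASCII lookup:
  0x2B = 43  (special character) → '+'
  0x21 = 33  (special character) → '!'
= '+!'


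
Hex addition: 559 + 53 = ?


Align and add column by column (LSB to MSB, each column mod 16 with carry):
  0559
+ 0053
  ----
  col 0: 9(9) + 3(3) + 0 (carry in) = 12 → C(12), carry out 0
  col 1: 5(5) + 5(5) + 0 (carry in) = 10 → A(10), carry out 0
  col 2: 5(5) + 0(0) + 0 (carry in) = 5 → 5(5), carry out 0
  col 3: 0(0) + 0(0) + 0 (carry in) = 0 → 0(0), carry out 0
Reading digits MSB→LSB: 05AC
Strip leading zeros: 5AC
= 0x5AC


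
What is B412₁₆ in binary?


Each hex digit → 4 binary bits:
  B = 1011
  4 = 0100
  1 = 0001
  2 = 0010
Concatenate: 1011 0100 0001 0010
= 1011010000010010


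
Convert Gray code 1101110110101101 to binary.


Gray code: 1101110110101101
MSB stays the same: 1
Each subsequent bit = prev_binary XOR current_gray:
  B[1] = 1 XOR 1 = 0
  B[2] = 0 XOR 0 = 0
  B[3] = 0 XOR 1 = 1
  B[4] = 1 XOR 1 = 0
  B[5] = 0 XOR 1 = 1
  B[6] = 1 XOR 0 = 1
  B[7] = 1 XOR 1 = 0
  B[8] = 0 XOR 1 = 1
  B[9] = 1 XOR 0 = 1
  B[10] = 1 XOR 1 = 0
  B[11] = 0 XOR 0 = 0
  B[12] = 0 XOR 1 = 1
  B[13] = 1 XOR 1 = 0
  B[14] = 0 XOR 0 = 0
  B[15] = 0 XOR 1 = 1
= 1001011011001001 (38601 decimal)


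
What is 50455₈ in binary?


Each octal digit → 3 binary bits:
  5 = 101
  0 = 000
  4 = 100
  5 = 101
  5 = 101
Concatenate: 101 000 100 101 101
= 101000100101101


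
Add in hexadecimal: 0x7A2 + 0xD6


Align and add column by column (LSB to MSB, each column mod 16 with carry):
  07A2
+ 00D6
  ----
  col 0: 2(2) + 6(6) + 0 (carry in) = 8 → 8(8), carry out 0
  col 1: A(10) + D(13) + 0 (carry in) = 23 → 7(7), carry out 1
  col 2: 7(7) + 0(0) + 1 (carry in) = 8 → 8(8), carry out 0
  col 3: 0(0) + 0(0) + 0 (carry in) = 0 → 0(0), carry out 0
Reading digits MSB→LSB: 0878
Strip leading zeros: 878
= 0x878


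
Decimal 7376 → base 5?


Divide by 5 repeatedly:
7376 ÷ 5 = 1475 remainder 1
1475 ÷ 5 = 295 remainder 0
295 ÷ 5 = 59 remainder 0
59 ÷ 5 = 11 remainder 4
11 ÷ 5 = 2 remainder 1
2 ÷ 5 = 0 remainder 2
Reading remainders bottom-up:
= 214001


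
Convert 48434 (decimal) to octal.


Divide by 8 repeatedly:
48434 ÷ 8 = 6054 remainder 2
6054 ÷ 8 = 756 remainder 6
756 ÷ 8 = 94 remainder 4
94 ÷ 8 = 11 remainder 6
11 ÷ 8 = 1 remainder 3
1 ÷ 8 = 0 remainder 1
Reading remainders bottom-up:
= 0o136462


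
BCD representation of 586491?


Each digit → 4-bit binary:
  5 → 0101
  8 → 1000
  6 → 0110
  4 → 0100
  9 → 1001
  1 → 0001
= 0101 1000 0110 0100 1001 0001


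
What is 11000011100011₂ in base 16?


Group into 4-bit nibbles: 0011000011100011
  0011 = 3
  0000 = 0
  1110 = E
  0011 = 3
= 0x30E3


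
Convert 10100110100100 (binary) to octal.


Group into 3-bit groups: 010100110100100
  010 = 2
  100 = 4
  110 = 6
  100 = 4
  100 = 4
= 0o24644


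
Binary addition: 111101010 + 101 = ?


Align and add column by column (LSB to MSB, carry propagating):
  0111101010
+ 0000000101
  ----------
  col 0: 0 + 1 + 0 (carry in) = 1 → bit 1, carry out 0
  col 1: 1 + 0 + 0 (carry in) = 1 → bit 1, carry out 0
  col 2: 0 + 1 + 0 (carry in) = 1 → bit 1, carry out 0
  col 3: 1 + 0 + 0 (carry in) = 1 → bit 1, carry out 0
  col 4: 0 + 0 + 0 (carry in) = 0 → bit 0, carry out 0
  col 5: 1 + 0 + 0 (carry in) = 1 → bit 1, carry out 0
  col 6: 1 + 0 + 0 (carry in) = 1 → bit 1, carry out 0
  col 7: 1 + 0 + 0 (carry in) = 1 → bit 1, carry out 0
  col 8: 1 + 0 + 0 (carry in) = 1 → bit 1, carry out 0
  col 9: 0 + 0 + 0 (carry in) = 0 → bit 0, carry out 0
Reading bits MSB→LSB: 0111101111
Strip leading zeros: 111101111
= 111101111


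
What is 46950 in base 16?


Divide by 16 repeatedly:
46950 ÷ 16 = 2934 remainder 6 (6)
2934 ÷ 16 = 183 remainder 6 (6)
183 ÷ 16 = 11 remainder 7 (7)
11 ÷ 16 = 0 remainder 11 (B)
Reading remainders bottom-up:
= 0xB766


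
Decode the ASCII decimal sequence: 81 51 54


Codes (decimal): 81 51 54
Per-code ASCII lookup:
  81  (range 65-90: uppercase, 81 - 65 = 16) → 'Q'
  51  (range 48-57: digits, 51 - 48 = 3) → '3'
  54  (range 48-57: digits, 54 - 48 = 6) → '6'
= 'Q36'


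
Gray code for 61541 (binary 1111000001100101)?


Binary: 1111000001100101
Gray code: G = B XOR (B >> 1)
B >> 1 = 0111100000110010
1111000001100101 XOR 0111100000110010:
  1 XOR 0 = 1
  1 XOR 1 = 0
  1 XOR 1 = 0
  1 XOR 1 = 0
  0 XOR 1 = 1
  0 XOR 0 = 0
  0 XOR 0 = 0
  0 XOR 0 = 0
  0 XOR 0 = 0
  1 XOR 0 = 1
  1 XOR 1 = 0
  0 XOR 1 = 1
  0 XOR 0 = 0
  1 XOR 0 = 1
  0 XOR 1 = 1
  1 XOR 0 = 1
= 1000100001010111


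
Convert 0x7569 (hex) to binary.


Each hex digit → 4 binary bits:
  7 = 0111
  5 = 0101
  6 = 0110
  9 = 1001
Concatenate: 0111 0101 0110 1001
= 0111010101101001


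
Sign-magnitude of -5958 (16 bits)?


Sign bit: 1 (negative)
Magnitude: 5958 = 001011101000110
= 1001011101000110


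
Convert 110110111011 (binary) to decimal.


Positional values:
Bit 0: 1 × 2^0 = 1
Bit 1: 1 × 2^1 = 2
Bit 3: 1 × 2^3 = 8
Bit 4: 1 × 2^4 = 16
Bit 5: 1 × 2^5 = 32
Bit 7: 1 × 2^7 = 128
Bit 8: 1 × 2^8 = 256
Bit 10: 1 × 2^10 = 1024
Bit 11: 1 × 2^11 = 2048
Sum = 1 + 2 + 8 + 16 + 32 + 128 + 256 + 1024 + 2048
= 3515


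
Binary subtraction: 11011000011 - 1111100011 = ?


Align and subtract column by column (LSB to MSB, borrowing when needed):
  11011000011
- 01111100011
  -----------
  col 0: (1 - 0 borrow-in) - 1 → 1 - 1 = 0, borrow out 0
  col 1: (1 - 0 borrow-in) - 1 → 1 - 1 = 0, borrow out 0
  col 2: (0 - 0 borrow-in) - 0 → 0 - 0 = 0, borrow out 0
  col 3: (0 - 0 borrow-in) - 0 → 0 - 0 = 0, borrow out 0
  col 4: (0 - 0 borrow-in) - 0 → 0 - 0 = 0, borrow out 0
  col 5: (0 - 0 borrow-in) - 1 → borrow from next column: (0+2) - 1 = 1, borrow out 1
  col 6: (1 - 1 borrow-in) - 1 → borrow from next column: (0+2) - 1 = 1, borrow out 1
  col 7: (1 - 1 borrow-in) - 1 → borrow from next column: (0+2) - 1 = 1, borrow out 1
  col 8: (0 - 1 borrow-in) - 1 → borrow from next column: (-1+2) - 1 = 0, borrow out 1
  col 9: (1 - 1 borrow-in) - 1 → borrow from next column: (0+2) - 1 = 1, borrow out 1
  col 10: (1 - 1 borrow-in) - 0 → 0 - 0 = 0, borrow out 0
Reading bits MSB→LSB: 01011100000
Strip leading zeros: 1011100000
= 1011100000


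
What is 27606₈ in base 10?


Positional values:
Position 0: 6 × 8^0 = 6
Position 1: 0 × 8^1 = 0
Position 2: 6 × 8^2 = 384
Position 3: 7 × 8^3 = 3584
Position 4: 2 × 8^4 = 8192
Sum = 6 + 0 + 384 + 3584 + 8192
= 12166


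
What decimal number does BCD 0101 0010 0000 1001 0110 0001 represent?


Each 4-bit group → digit:
  0101 → 5
  0010 → 2
  0000 → 0
  1001 → 9
  0110 → 6
  0001 → 1
= 520961


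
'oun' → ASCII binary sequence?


String: 'oun'  (3 characters)
Per-character ASCII lookup:
  'o': lowercase starts at 97: 'o' = 97 + 14 = 111 → 1101111
  'u': lowercase starts at 97: 'u' = 97 + 20 = 117 → 1110101
  'n': lowercase starts at 97: 'n' = 97 + 13 = 110 → 1101110
= 1101111 1110101 1101110


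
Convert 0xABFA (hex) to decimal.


Positional values:
Position 0: A × 16^0 = 10 × 1 = 10
Position 1: F × 16^1 = 15 × 16 = 240
Position 2: B × 16^2 = 11 × 256 = 2816
Position 3: A × 16^3 = 10 × 4096 = 40960
Sum = 10 + 240 + 2816 + 40960
= 44026


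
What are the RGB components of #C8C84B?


Hex: #C8C84B
R = C8₁₆ = 200
G = C8₁₆ = 200
B = 4B₁₆ = 75
= RGB(200, 200, 75)


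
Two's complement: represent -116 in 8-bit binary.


Original: 01110100
Step 1 - Invert all bits: 10001011
Step 2 - Add 1: 10001011 + 1
= 10001100 (represents -116)


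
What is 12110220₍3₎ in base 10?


Positional values (base 3):
  0 × 3^0 = 0 × 1 = 0
  2 × 3^1 = 2 × 3 = 6
  2 × 3^2 = 2 × 9 = 18
  0 × 3^3 = 0 × 27 = 0
  1 × 3^4 = 1 × 81 = 81
  1 × 3^5 = 1 × 243 = 243
  2 × 3^6 = 2 × 729 = 1458
  1 × 3^7 = 1 × 2187 = 2187
Sum = 0 + 6 + 18 + 0 + 81 + 243 + 1458 + 2187
= 3993


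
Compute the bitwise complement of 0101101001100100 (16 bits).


Original: 0101101001100100
Invert all bits:
  bit 0: 0 → 1
  bit 1: 1 → 0
  bit 2: 0 → 1
  bit 3: 1 → 0
  bit 4: 1 → 0
  bit 5: 0 → 1
  bit 6: 1 → 0
  bit 7: 0 → 1
  bit 8: 0 → 1
  bit 9: 1 → 0
  bit 10: 1 → 0
  bit 11: 0 → 1
  bit 12: 0 → 1
  bit 13: 1 → 0
  bit 14: 0 → 1
  bit 15: 0 → 1
= 1010010110011011


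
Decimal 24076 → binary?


Divide by 2 repeatedly:
24076 ÷ 2 = 12038 remainder 0
12038 ÷ 2 = 6019 remainder 0
6019 ÷ 2 = 3009 remainder 1
3009 ÷ 2 = 1504 remainder 1
1504 ÷ 2 = 752 remainder 0
752 ÷ 2 = 376 remainder 0
376 ÷ 2 = 188 remainder 0
188 ÷ 2 = 94 remainder 0
94 ÷ 2 = 47 remainder 0
47 ÷ 2 = 23 remainder 1
23 ÷ 2 = 11 remainder 1
11 ÷ 2 = 5 remainder 1
5 ÷ 2 = 2 remainder 1
2 ÷ 2 = 1 remainder 0
1 ÷ 2 = 0 remainder 1
Reading remainders bottom-up:
= 101111000001100


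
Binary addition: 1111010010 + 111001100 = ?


Align and add column by column (LSB to MSB, carry propagating):
  01111010010
+ 00111001100
  -----------
  col 0: 0 + 0 + 0 (carry in) = 0 → bit 0, carry out 0
  col 1: 1 + 0 + 0 (carry in) = 1 → bit 1, carry out 0
  col 2: 0 + 1 + 0 (carry in) = 1 → bit 1, carry out 0
  col 3: 0 + 1 + 0 (carry in) = 1 → bit 1, carry out 0
  col 4: 1 + 0 + 0 (carry in) = 1 → bit 1, carry out 0
  col 5: 0 + 0 + 0 (carry in) = 0 → bit 0, carry out 0
  col 6: 1 + 1 + 0 (carry in) = 2 → bit 0, carry out 1
  col 7: 1 + 1 + 1 (carry in) = 3 → bit 1, carry out 1
  col 8: 1 + 1 + 1 (carry in) = 3 → bit 1, carry out 1
  col 9: 1 + 0 + 1 (carry in) = 2 → bit 0, carry out 1
  col 10: 0 + 0 + 1 (carry in) = 1 → bit 1, carry out 0
Reading bits MSB→LSB: 10110011110
Strip leading zeros: 10110011110
= 10110011110


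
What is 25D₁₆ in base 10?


Positional values:
Position 0: D × 16^0 = 13 × 1 = 13
Position 1: 5 × 16^1 = 5 × 16 = 80
Position 2: 2 × 16^2 = 2 × 256 = 512
Sum = 13 + 80 + 512
= 605


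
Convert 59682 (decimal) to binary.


Divide by 2 repeatedly:
59682 ÷ 2 = 29841 remainder 0
29841 ÷ 2 = 14920 remainder 1
14920 ÷ 2 = 7460 remainder 0
7460 ÷ 2 = 3730 remainder 0
3730 ÷ 2 = 1865 remainder 0
1865 ÷ 2 = 932 remainder 1
932 ÷ 2 = 466 remainder 0
466 ÷ 2 = 233 remainder 0
233 ÷ 2 = 116 remainder 1
116 ÷ 2 = 58 remainder 0
58 ÷ 2 = 29 remainder 0
29 ÷ 2 = 14 remainder 1
14 ÷ 2 = 7 remainder 0
7 ÷ 2 = 3 remainder 1
3 ÷ 2 = 1 remainder 1
1 ÷ 2 = 0 remainder 1
Reading remainders bottom-up:
= 1110100100100010


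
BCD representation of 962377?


Each digit → 4-bit binary:
  9 → 1001
  6 → 0110
  2 → 0010
  3 → 0011
  7 → 0111
  7 → 0111
= 1001 0110 0010 0011 0111 0111


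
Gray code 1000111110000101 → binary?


Gray code: 1000111110000101
MSB stays the same: 1
Each subsequent bit = prev_binary XOR current_gray:
  B[1] = 1 XOR 0 = 1
  B[2] = 1 XOR 0 = 1
  B[3] = 1 XOR 0 = 1
  B[4] = 1 XOR 1 = 0
  B[5] = 0 XOR 1 = 1
  B[6] = 1 XOR 1 = 0
  B[7] = 0 XOR 1 = 1
  B[8] = 1 XOR 1 = 0
  B[9] = 0 XOR 0 = 0
  B[10] = 0 XOR 0 = 0
  B[11] = 0 XOR 0 = 0
  B[12] = 0 XOR 0 = 0
  B[13] = 0 XOR 1 = 1
  B[14] = 1 XOR 0 = 1
  B[15] = 1 XOR 1 = 0
= 1111010100000110 (62726 decimal)


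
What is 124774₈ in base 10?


Positional values:
Position 0: 4 × 8^0 = 4
Position 1: 7 × 8^1 = 56
Position 2: 7 × 8^2 = 448
Position 3: 4 × 8^3 = 2048
Position 4: 2 × 8^4 = 8192
Position 5: 1 × 8^5 = 32768
Sum = 4 + 56 + 448 + 2048 + 8192 + 32768
= 43516


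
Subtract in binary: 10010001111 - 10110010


Align and subtract column by column (LSB to MSB, borrowing when needed):
  10010001111
- 00010110010
  -----------
  col 0: (1 - 0 borrow-in) - 0 → 1 - 0 = 1, borrow out 0
  col 1: (1 - 0 borrow-in) - 1 → 1 - 1 = 0, borrow out 0
  col 2: (1 - 0 borrow-in) - 0 → 1 - 0 = 1, borrow out 0
  col 3: (1 - 0 borrow-in) - 0 → 1 - 0 = 1, borrow out 0
  col 4: (0 - 0 borrow-in) - 1 → borrow from next column: (0+2) - 1 = 1, borrow out 1
  col 5: (0 - 1 borrow-in) - 1 → borrow from next column: (-1+2) - 1 = 0, borrow out 1
  col 6: (0 - 1 borrow-in) - 0 → borrow from next column: (-1+2) - 0 = 1, borrow out 1
  col 7: (1 - 1 borrow-in) - 1 → borrow from next column: (0+2) - 1 = 1, borrow out 1
  col 8: (0 - 1 borrow-in) - 0 → borrow from next column: (-1+2) - 0 = 1, borrow out 1
  col 9: (0 - 1 borrow-in) - 0 → borrow from next column: (-1+2) - 0 = 1, borrow out 1
  col 10: (1 - 1 borrow-in) - 0 → 0 - 0 = 0, borrow out 0
Reading bits MSB→LSB: 01111011101
Strip leading zeros: 1111011101
= 1111011101


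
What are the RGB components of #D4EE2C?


Hex: #D4EE2C
R = D4₁₆ = 212
G = EE₁₆ = 238
B = 2C₁₆ = 44
= RGB(212, 238, 44)


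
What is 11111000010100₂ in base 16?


Group into 4-bit nibbles: 0011111000010100
  0011 = 3
  1110 = E
  0001 = 1
  0100 = 4
= 0x3E14


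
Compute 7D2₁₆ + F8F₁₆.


Align and add column by column (LSB to MSB, each column mod 16 with carry):
  07D2
+ 0F8F
  ----
  col 0: 2(2) + F(15) + 0 (carry in) = 17 → 1(1), carry out 1
  col 1: D(13) + 8(8) + 1 (carry in) = 22 → 6(6), carry out 1
  col 2: 7(7) + F(15) + 1 (carry in) = 23 → 7(7), carry out 1
  col 3: 0(0) + 0(0) + 1 (carry in) = 1 → 1(1), carry out 0
Reading digits MSB→LSB: 1761
Strip leading zeros: 1761
= 0x1761


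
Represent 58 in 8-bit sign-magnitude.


Sign bit: 0 (positive)
Magnitude: 58 = 0111010
= 00111010


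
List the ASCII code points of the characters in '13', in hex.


String: '13'  (2 characters)
Per-character ASCII lookup:
  '1': digits start at 48: '1' = 48 + 1 = 49 → 0x31
  '3': digits start at 48: '3' = 48 + 3 = 51 → 0x33
= 0x31 0x33


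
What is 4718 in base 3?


Divide by 3 repeatedly:
4718 ÷ 3 = 1572 remainder 2
1572 ÷ 3 = 524 remainder 0
524 ÷ 3 = 174 remainder 2
174 ÷ 3 = 58 remainder 0
58 ÷ 3 = 19 remainder 1
19 ÷ 3 = 6 remainder 1
6 ÷ 3 = 2 remainder 0
2 ÷ 3 = 0 remainder 2
Reading remainders bottom-up:
= 20110202


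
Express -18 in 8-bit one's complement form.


Original: 00010010
Invert all bits:
  bit 0: 0 → 1
  bit 1: 0 → 1
  bit 2: 0 → 1
  bit 3: 1 → 0
  bit 4: 0 → 1
  bit 5: 0 → 1
  bit 6: 1 → 0
  bit 7: 0 → 1
= 11101101


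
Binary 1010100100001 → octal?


Group into 3-bit groups: 001010100100001
  001 = 1
  010 = 2
  100 = 4
  100 = 4
  001 = 1
= 0o12441


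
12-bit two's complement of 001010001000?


Original: 001010001000
Step 1 - Invert all bits: 110101110111
Step 2 - Add 1: 110101110111 + 1
= 110101111000 (represents -648)


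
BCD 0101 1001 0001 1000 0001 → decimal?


Each 4-bit group → digit:
  0101 → 5
  1001 → 9
  0001 → 1
  1000 → 8
  0001 → 1
= 59181


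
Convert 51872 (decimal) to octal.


Divide by 8 repeatedly:
51872 ÷ 8 = 6484 remainder 0
6484 ÷ 8 = 810 remainder 4
810 ÷ 8 = 101 remainder 2
101 ÷ 8 = 12 remainder 5
12 ÷ 8 = 1 remainder 4
1 ÷ 8 = 0 remainder 1
Reading remainders bottom-up:
= 0o145240


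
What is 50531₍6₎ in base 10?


Positional values (base 6):
  1 × 6^0 = 1 × 1 = 1
  3 × 6^1 = 3 × 6 = 18
  5 × 6^2 = 5 × 36 = 180
  0 × 6^3 = 0 × 216 = 0
  5 × 6^4 = 5 × 1296 = 6480
Sum = 1 + 18 + 180 + 0 + 6480
= 6679


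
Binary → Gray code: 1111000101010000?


Binary: 1111000101010000
Gray code: G = B XOR (B >> 1)
B >> 1 = 0111100010101000
1111000101010000 XOR 0111100010101000:
  1 XOR 0 = 1
  1 XOR 1 = 0
  1 XOR 1 = 0
  1 XOR 1 = 0
  0 XOR 1 = 1
  0 XOR 0 = 0
  0 XOR 0 = 0
  1 XOR 0 = 1
  0 XOR 1 = 1
  1 XOR 0 = 1
  0 XOR 1 = 1
  1 XOR 0 = 1
  0 XOR 1 = 1
  0 XOR 0 = 0
  0 XOR 0 = 0
  0 XOR 0 = 0
= 1000100111111000


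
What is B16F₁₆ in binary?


Each hex digit → 4 binary bits:
  B = 1011
  1 = 0001
  6 = 0110
  F = 1111
Concatenate: 1011 0001 0110 1111
= 1011000101101111


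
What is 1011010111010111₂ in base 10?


Positional values:
Bit 0: 1 × 2^0 = 1
Bit 1: 1 × 2^1 = 2
Bit 2: 1 × 2^2 = 4
Bit 4: 1 × 2^4 = 16
Bit 6: 1 × 2^6 = 64
Bit 7: 1 × 2^7 = 128
Bit 8: 1 × 2^8 = 256
Bit 10: 1 × 2^10 = 1024
Bit 12: 1 × 2^12 = 4096
Bit 13: 1 × 2^13 = 8192
Bit 15: 1 × 2^15 = 32768
Sum = 1 + 2 + 4 + 16 + 64 + 128 + 256 + 1024 + 4096 + 8192 + 32768
= 46551


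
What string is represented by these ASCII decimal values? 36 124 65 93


Codes (decimal): 36 124 65 93
Per-code ASCII lookup:
  36  (special character) → '$'
  124  (special character) → '|'
  65  (range 65-90: uppercase, 65 - 65 = 0) → 'A'
  93  (special character) → ']'
= '$|A]'


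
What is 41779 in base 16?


Divide by 16 repeatedly:
41779 ÷ 16 = 2611 remainder 3 (3)
2611 ÷ 16 = 163 remainder 3 (3)
163 ÷ 16 = 10 remainder 3 (3)
10 ÷ 16 = 0 remainder 10 (A)
Reading remainders bottom-up:
= 0xA333


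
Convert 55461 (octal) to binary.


Each octal digit → 3 binary bits:
  5 = 101
  5 = 101
  4 = 100
  6 = 110
  1 = 001
Concatenate: 101 101 100 110 001
= 101101100110001


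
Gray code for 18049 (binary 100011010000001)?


Binary: 100011010000001
Gray code: G = B XOR (B >> 1)
B >> 1 = 010001101000000
100011010000001 XOR 010001101000000:
  1 XOR 0 = 1
  0 XOR 1 = 1
  0 XOR 0 = 0
  0 XOR 0 = 0
  1 XOR 0 = 1
  1 XOR 1 = 0
  0 XOR 1 = 1
  1 XOR 0 = 1
  0 XOR 1 = 1
  0 XOR 0 = 0
  0 XOR 0 = 0
  0 XOR 0 = 0
  0 XOR 0 = 0
  0 XOR 0 = 0
  1 XOR 0 = 1
= 110010111000001


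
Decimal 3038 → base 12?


Divide by 12 repeatedly:
3038 ÷ 12 = 253 remainder 2
253 ÷ 12 = 21 remainder 1
21 ÷ 12 = 1 remainder 9
1 ÷ 12 = 0 remainder 1
Reading remainders bottom-up:
= 1912


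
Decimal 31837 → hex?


Divide by 16 repeatedly:
31837 ÷ 16 = 1989 remainder 13 (D)
1989 ÷ 16 = 124 remainder 5 (5)
124 ÷ 16 = 7 remainder 12 (C)
7 ÷ 16 = 0 remainder 7 (7)
Reading remainders bottom-up:
= 0x7C5D


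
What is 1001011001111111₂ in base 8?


Group into 3-bit groups: 001001011001111111
  001 = 1
  001 = 1
  011 = 3
  001 = 1
  111 = 7
  111 = 7
= 0o113177


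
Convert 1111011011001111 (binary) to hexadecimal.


Group into 4-bit nibbles: 1111011011001111
  1111 = F
  0110 = 6
  1100 = C
  1111 = F
= 0xF6CF


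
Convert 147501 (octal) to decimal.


Positional values:
Position 0: 1 × 8^0 = 1
Position 1: 0 × 8^1 = 0
Position 2: 5 × 8^2 = 320
Position 3: 7 × 8^3 = 3584
Position 4: 4 × 8^4 = 16384
Position 5: 1 × 8^5 = 32768
Sum = 1 + 0 + 320 + 3584 + 16384 + 32768
= 53057


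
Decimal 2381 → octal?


Divide by 8 repeatedly:
2381 ÷ 8 = 297 remainder 5
297 ÷ 8 = 37 remainder 1
37 ÷ 8 = 4 remainder 5
4 ÷ 8 = 0 remainder 4
Reading remainders bottom-up:
= 0o4515


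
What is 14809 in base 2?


Divide by 2 repeatedly:
14809 ÷ 2 = 7404 remainder 1
7404 ÷ 2 = 3702 remainder 0
3702 ÷ 2 = 1851 remainder 0
1851 ÷ 2 = 925 remainder 1
925 ÷ 2 = 462 remainder 1
462 ÷ 2 = 231 remainder 0
231 ÷ 2 = 115 remainder 1
115 ÷ 2 = 57 remainder 1
57 ÷ 2 = 28 remainder 1
28 ÷ 2 = 14 remainder 0
14 ÷ 2 = 7 remainder 0
7 ÷ 2 = 3 remainder 1
3 ÷ 2 = 1 remainder 1
1 ÷ 2 = 0 remainder 1
Reading remainders bottom-up:
= 11100111011001


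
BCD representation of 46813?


Each digit → 4-bit binary:
  4 → 0100
  6 → 0110
  8 → 1000
  1 → 0001
  3 → 0011
= 0100 0110 1000 0001 0011


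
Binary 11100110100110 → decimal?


Positional values:
Bit 1: 1 × 2^1 = 2
Bit 2: 1 × 2^2 = 4
Bit 5: 1 × 2^5 = 32
Bit 7: 1 × 2^7 = 128
Bit 8: 1 × 2^8 = 256
Bit 11: 1 × 2^11 = 2048
Bit 12: 1 × 2^12 = 4096
Bit 13: 1 × 2^13 = 8192
Sum = 2 + 4 + 32 + 128 + 256 + 2048 + 4096 + 8192
= 14758


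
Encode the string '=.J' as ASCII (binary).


String: '=.J'  (3 characters)
Per-character ASCII lookup:
  '=': special character: '=' = 61 → 111101
  '.': special character: '.' = 46 → 101110
  'J': uppercase starts at 65: 'J' = 65 + 9 = 74 → 1001010
= 111101 101110 1001010


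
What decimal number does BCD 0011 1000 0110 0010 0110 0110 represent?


Each 4-bit group → digit:
  0011 → 3
  1000 → 8
  0110 → 6
  0010 → 2
  0110 → 6
  0110 → 6
= 386266


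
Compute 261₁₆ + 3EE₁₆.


Align and add column by column (LSB to MSB, each column mod 16 with carry):
  0261
+ 03EE
  ----
  col 0: 1(1) + E(14) + 0 (carry in) = 15 → F(15), carry out 0
  col 1: 6(6) + E(14) + 0 (carry in) = 20 → 4(4), carry out 1
  col 2: 2(2) + 3(3) + 1 (carry in) = 6 → 6(6), carry out 0
  col 3: 0(0) + 0(0) + 0 (carry in) = 0 → 0(0), carry out 0
Reading digits MSB→LSB: 064F
Strip leading zeros: 64F
= 0x64F


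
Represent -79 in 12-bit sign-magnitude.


Sign bit: 1 (negative)
Magnitude: 79 = 00001001111
= 100001001111


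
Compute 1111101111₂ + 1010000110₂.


Align and add column by column (LSB to MSB, carry propagating):
  01111101111
+ 01010000110
  -----------
  col 0: 1 + 0 + 0 (carry in) = 1 → bit 1, carry out 0
  col 1: 1 + 1 + 0 (carry in) = 2 → bit 0, carry out 1
  col 2: 1 + 1 + 1 (carry in) = 3 → bit 1, carry out 1
  col 3: 1 + 0 + 1 (carry in) = 2 → bit 0, carry out 1
  col 4: 0 + 0 + 1 (carry in) = 1 → bit 1, carry out 0
  col 5: 1 + 0 + 0 (carry in) = 1 → bit 1, carry out 0
  col 6: 1 + 0 + 0 (carry in) = 1 → bit 1, carry out 0
  col 7: 1 + 1 + 0 (carry in) = 2 → bit 0, carry out 1
  col 8: 1 + 0 + 1 (carry in) = 2 → bit 0, carry out 1
  col 9: 1 + 1 + 1 (carry in) = 3 → bit 1, carry out 1
  col 10: 0 + 0 + 1 (carry in) = 1 → bit 1, carry out 0
Reading bits MSB→LSB: 11001110101
Strip leading zeros: 11001110101
= 11001110101


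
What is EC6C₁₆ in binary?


Each hex digit → 4 binary bits:
  E = 1110
  C = 1100
  6 = 0110
  C = 1100
Concatenate: 1110 1100 0110 1100
= 1110110001101100


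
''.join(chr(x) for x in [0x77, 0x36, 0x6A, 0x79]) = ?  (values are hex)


Codes (hex): 0x77 0x36 0x6A 0x79
Per-code ASCII lookup:
  0x77 = 119  (range 97-122: lowercase, 119 - 97 = 22) → 'w'
  0x36 = 54  (range 48-57: digits, 54 - 48 = 6) → '6'
  0x6A = 106  (range 97-122: lowercase, 106 - 97 = 9) → 'j'
  0x79 = 121  (range 97-122: lowercase, 121 - 97 = 24) → 'y'
= 'w6jy'


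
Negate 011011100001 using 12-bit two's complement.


Original: 011011100001
Step 1 - Invert all bits: 100100011110
Step 2 - Add 1: 100100011110 + 1
= 100100011111 (represents -1761)


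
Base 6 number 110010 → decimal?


Positional values (base 6):
  0 × 6^0 = 0 × 1 = 0
  1 × 6^1 = 1 × 6 = 6
  0 × 6^2 = 0 × 36 = 0
  0 × 6^3 = 0 × 216 = 0
  1 × 6^4 = 1 × 1296 = 1296
  1 × 6^5 = 1 × 7776 = 7776
Sum = 0 + 6 + 0 + 0 + 1296 + 7776
= 9078


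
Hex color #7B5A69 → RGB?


Hex: #7B5A69
R = 7B₁₆ = 123
G = 5A₁₆ = 90
B = 69₁₆ = 105
= RGB(123, 90, 105)


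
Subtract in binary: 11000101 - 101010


Align and subtract column by column (LSB to MSB, borrowing when needed):
  11000101
- 00101010
  --------
  col 0: (1 - 0 borrow-in) - 0 → 1 - 0 = 1, borrow out 0
  col 1: (0 - 0 borrow-in) - 1 → borrow from next column: (0+2) - 1 = 1, borrow out 1
  col 2: (1 - 1 borrow-in) - 0 → 0 - 0 = 0, borrow out 0
  col 3: (0 - 0 borrow-in) - 1 → borrow from next column: (0+2) - 1 = 1, borrow out 1
  col 4: (0 - 1 borrow-in) - 0 → borrow from next column: (-1+2) - 0 = 1, borrow out 1
  col 5: (0 - 1 borrow-in) - 1 → borrow from next column: (-1+2) - 1 = 0, borrow out 1
  col 6: (1 - 1 borrow-in) - 0 → 0 - 0 = 0, borrow out 0
  col 7: (1 - 0 borrow-in) - 0 → 1 - 0 = 1, borrow out 0
Reading bits MSB→LSB: 10011011
Strip leading zeros: 10011011
= 10011011


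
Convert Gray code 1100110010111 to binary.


Gray code: 1100110010111
MSB stays the same: 1
Each subsequent bit = prev_binary XOR current_gray:
  B[1] = 1 XOR 1 = 0
  B[2] = 0 XOR 0 = 0
  B[3] = 0 XOR 0 = 0
  B[4] = 0 XOR 1 = 1
  B[5] = 1 XOR 1 = 0
  B[6] = 0 XOR 0 = 0
  B[7] = 0 XOR 0 = 0
  B[8] = 0 XOR 1 = 1
  B[9] = 1 XOR 0 = 1
  B[10] = 1 XOR 1 = 0
  B[11] = 0 XOR 1 = 1
  B[12] = 1 XOR 1 = 0
= 1000100011010 (4378 decimal)
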